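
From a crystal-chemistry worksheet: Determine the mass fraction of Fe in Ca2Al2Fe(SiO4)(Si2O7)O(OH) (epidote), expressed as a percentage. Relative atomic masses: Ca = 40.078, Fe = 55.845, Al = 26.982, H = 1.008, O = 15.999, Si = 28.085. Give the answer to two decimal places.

11.56 wt%

Formula mass = 2*40.078 + 2*26.982 + 1*55.845 + 3*28.085 + 13*15.999 + 1*1.008 = 483.215 g/mol, of which 55.845 g is Fe.
So Fe makes up 55.845/483.215 = 0.1156 of the mass, i.e. 11.56%.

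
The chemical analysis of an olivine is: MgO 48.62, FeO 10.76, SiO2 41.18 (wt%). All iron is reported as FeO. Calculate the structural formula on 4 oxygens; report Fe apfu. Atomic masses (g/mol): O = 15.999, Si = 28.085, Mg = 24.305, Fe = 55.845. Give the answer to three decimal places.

0.220 Fe apfu

48.62 wt% MgO ÷ 40.304 g/mol = 1.20633 mol, giving 1.20633 Mg and 1.20633 O.
10.76 wt% FeO ÷ 71.844 g/mol = 0.14977 mol, giving 0.14977 Fe and 0.14977 O.
41.18 wt% SiO2 ÷ 60.083 g/mol = 0.68539 mol, giving 0.68539 Si and 1.37078 O.
Oxygen sums to 2.72688; scaling by 4/2.72688 = 1.46688 puts the formula on 4 O.
Fe: 0.14977 × 1.46688 = 0.220 atoms per formula unit.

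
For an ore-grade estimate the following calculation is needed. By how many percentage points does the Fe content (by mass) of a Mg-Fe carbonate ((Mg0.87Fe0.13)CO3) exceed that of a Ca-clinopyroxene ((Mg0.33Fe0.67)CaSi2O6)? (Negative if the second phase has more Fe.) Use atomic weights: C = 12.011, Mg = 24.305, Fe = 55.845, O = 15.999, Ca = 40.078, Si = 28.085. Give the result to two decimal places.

-7.53 percentage points

First mineral: 7.260 g Fe in 88.413 g formula = 8.21 wt% Fe.
Second mineral: 37.416 g Fe in 237.679 g formula = 15.74 wt% Fe.
8.21% − 15.74% gives a difference of -7.53 percentage points.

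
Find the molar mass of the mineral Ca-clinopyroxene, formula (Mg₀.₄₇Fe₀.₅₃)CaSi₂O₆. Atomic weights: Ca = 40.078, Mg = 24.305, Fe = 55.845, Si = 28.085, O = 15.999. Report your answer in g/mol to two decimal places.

M = 0.47·24.305 + 0.53·55.845 + 1·40.078 + 2·28.085 + 6·15.999

233.26 g/mol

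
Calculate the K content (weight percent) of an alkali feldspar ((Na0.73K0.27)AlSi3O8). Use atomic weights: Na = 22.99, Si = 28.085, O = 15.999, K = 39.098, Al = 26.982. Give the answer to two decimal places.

Formula mass = 0.73·22.99 + 0.27·39.098 + 1·26.982 + 3·28.085 + 8·15.999 = 266.568 g/mol, of which 10.556 g is K.
So K makes up 10.556/266.568 = 0.0396 of the mass, i.e. 3.96%.

3.96 weight percent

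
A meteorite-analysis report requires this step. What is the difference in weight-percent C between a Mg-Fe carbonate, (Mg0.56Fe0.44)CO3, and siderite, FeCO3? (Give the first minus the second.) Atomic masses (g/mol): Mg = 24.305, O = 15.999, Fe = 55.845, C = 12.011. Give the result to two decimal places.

1.86 percentage points

M((Mg0.56Fe0.44)CO3) = 98.191 g/mol, so wt% C = 12.011/98.191 × 100 = 12.23%.
M(FeCO3) = 115.853 g/mol, so wt% C = 12.011/115.853 × 100 = 10.37%.
12.23 − 10.37 = 1.86 pp.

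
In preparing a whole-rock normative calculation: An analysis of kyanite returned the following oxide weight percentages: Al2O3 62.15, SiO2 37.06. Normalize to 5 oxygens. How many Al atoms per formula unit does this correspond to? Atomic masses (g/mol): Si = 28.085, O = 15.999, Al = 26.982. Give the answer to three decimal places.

1.991 Al apfu

Al2O3: 62.15/101.961 = 0.60955 mol → 1.21910 mol Al, 1.82865 mol O.
SiO2: 37.06/60.083 = 0.61681 mol → 0.61681 mol Si, 1.23362 mol O.
Total oxygen = 3.06227 mol. Normalization factor = 5/3.06227 = 1.63278.
Al per 5 O = 1.21910 × 1.63278 = 1.991.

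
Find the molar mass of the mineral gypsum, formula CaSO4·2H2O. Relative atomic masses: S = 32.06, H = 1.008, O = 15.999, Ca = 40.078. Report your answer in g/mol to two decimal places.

172.16 g/mol

M = 1*40.078 + 1*32.06 + 6*15.999 + 4*1.008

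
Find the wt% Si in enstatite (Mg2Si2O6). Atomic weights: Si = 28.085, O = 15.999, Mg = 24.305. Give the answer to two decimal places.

27.98 mass %

Formula mass = 2*24.305 + 2*28.085 + 6*15.999 = 200.774 g/mol, of which 56.170 g is Si.
So Si makes up 56.170/200.774 = 0.2798 of the mass, i.e. 27.98%.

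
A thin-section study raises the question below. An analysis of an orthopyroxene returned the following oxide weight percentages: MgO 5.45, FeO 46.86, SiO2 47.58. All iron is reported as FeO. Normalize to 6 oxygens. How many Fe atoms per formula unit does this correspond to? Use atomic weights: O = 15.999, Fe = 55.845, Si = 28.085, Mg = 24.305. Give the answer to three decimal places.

5.45 wt% MgO ÷ 40.304 g/mol = 0.13522 mol, giving 0.13522 Mg and 0.13522 O.
46.86 wt% FeO ÷ 71.844 g/mol = 0.65225 mol, giving 0.65225 Fe and 0.65225 O.
47.58 wt% SiO2 ÷ 60.083 g/mol = 0.79190 mol, giving 0.79190 Si and 1.58380 O.
Oxygen sums to 2.37127; scaling by 6/2.37127 = 2.53029 puts the formula on 6 O.
Fe: 0.65225 × 2.53029 = 1.650 atoms per formula unit.

1.650 Fe apfu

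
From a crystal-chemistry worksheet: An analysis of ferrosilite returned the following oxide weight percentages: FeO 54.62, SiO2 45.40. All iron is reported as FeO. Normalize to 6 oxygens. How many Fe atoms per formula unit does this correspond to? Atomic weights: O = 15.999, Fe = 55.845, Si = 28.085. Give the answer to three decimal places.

FeO: 54.62/71.844 = 0.76026 mol → 0.76026 mol Fe, 0.76026 mol O.
SiO2: 45.40/60.083 = 0.75562 mol → 0.75562 mol Si, 1.51124 mol O.
Total oxygen = 2.27150 mol. Normalization factor = 6/2.27150 = 2.64143.
Fe per 6 O = 0.76026 × 2.64143 = 2.008.

2.008 Fe apfu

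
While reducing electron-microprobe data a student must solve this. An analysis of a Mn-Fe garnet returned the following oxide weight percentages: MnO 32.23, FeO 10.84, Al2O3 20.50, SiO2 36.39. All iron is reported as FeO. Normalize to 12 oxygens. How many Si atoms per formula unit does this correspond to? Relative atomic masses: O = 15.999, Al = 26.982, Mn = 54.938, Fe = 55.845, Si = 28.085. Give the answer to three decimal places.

MnO (M=70.937): mol = 0.45435; Mn = 0.45435, O = 0.45435.
FeO (M=71.844): mol = 0.15088; Fe = 0.15088, O = 0.15088.
Al2O3 (M=101.961): mol = 0.20106; Al = 0.40212, O = 0.60318.
SiO2 (M=60.083): mol = 0.60566; Si = 0.60566, O = 1.21132.
ΣO = 2.41973; factor = 12/ΣO = 4.95923.
Si apfu = 0.60566 × 4.95923 = 3.004.

3.004 Si apfu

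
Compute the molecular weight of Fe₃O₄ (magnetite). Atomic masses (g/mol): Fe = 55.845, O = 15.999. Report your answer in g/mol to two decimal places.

231.53 g/mol

M = 3×55.845 + 4×15.999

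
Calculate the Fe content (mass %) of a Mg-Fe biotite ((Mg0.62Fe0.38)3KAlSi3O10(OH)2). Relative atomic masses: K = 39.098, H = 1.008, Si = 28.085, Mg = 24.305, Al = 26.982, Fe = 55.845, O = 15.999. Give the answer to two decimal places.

14.05 mass %

Formula mass = 1.86×24.305 + 1.14×55.845 + 1×39.098 + 1×26.982 + 3×28.085 + 12×15.999 + 2×1.008 = 453.210 g/mol, of which 63.663 g is Fe.
So Fe makes up 63.663/453.210 = 0.1405 of the mass, i.e. 14.05%.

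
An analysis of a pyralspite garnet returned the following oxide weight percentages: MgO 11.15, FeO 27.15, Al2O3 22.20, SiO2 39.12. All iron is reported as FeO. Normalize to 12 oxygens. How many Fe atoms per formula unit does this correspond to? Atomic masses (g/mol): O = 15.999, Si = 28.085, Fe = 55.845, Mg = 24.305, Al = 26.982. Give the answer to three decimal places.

1.738 Fe apfu

MgO: 11.15/40.304 = 0.27665 mol → 0.27665 mol Mg, 0.27665 mol O.
FeO: 27.15/71.844 = 0.37790 mol → 0.37790 mol Fe, 0.37790 mol O.
Al2O3: 22.20/101.961 = 0.21773 mol → 0.43546 mol Al, 0.65319 mol O.
SiO2: 39.12/60.083 = 0.65110 mol → 0.65110 mol Si, 1.30220 mol O.
Total oxygen = 2.60994 mol. Normalization factor = 12/2.60994 = 4.59781.
Fe per 12 O = 0.37790 × 4.59781 = 1.738.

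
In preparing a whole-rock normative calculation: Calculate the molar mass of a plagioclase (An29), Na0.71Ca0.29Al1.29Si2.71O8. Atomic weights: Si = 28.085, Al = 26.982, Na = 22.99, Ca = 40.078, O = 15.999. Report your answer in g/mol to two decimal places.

The formula mass is the sum 0.71×22.99 + 0.29×40.078 + 1.29×26.982 + 2.71×28.085 + 8×15.999.

266.85 g/mol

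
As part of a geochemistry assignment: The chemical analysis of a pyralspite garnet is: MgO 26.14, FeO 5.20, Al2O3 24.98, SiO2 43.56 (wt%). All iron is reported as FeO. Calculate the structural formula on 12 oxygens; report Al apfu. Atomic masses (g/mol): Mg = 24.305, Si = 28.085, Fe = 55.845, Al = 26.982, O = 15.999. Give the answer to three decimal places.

2.023 Al apfu

MgO: 26.14/40.304 = 0.64857 mol → 0.64857 mol Mg, 0.64857 mol O.
FeO: 5.20/71.844 = 0.07238 mol → 0.07238 mol Fe, 0.07238 mol O.
Al2O3: 24.98/101.961 = 0.24500 mol → 0.49000 mol Al, 0.73500 mol O.
SiO2: 43.56/60.083 = 0.72500 mol → 0.72500 mol Si, 1.45000 mol O.
Total oxygen = 2.90595 mol. Normalization factor = 12/2.90595 = 4.12946.
Al per 12 O = 0.49000 × 4.12946 = 2.023.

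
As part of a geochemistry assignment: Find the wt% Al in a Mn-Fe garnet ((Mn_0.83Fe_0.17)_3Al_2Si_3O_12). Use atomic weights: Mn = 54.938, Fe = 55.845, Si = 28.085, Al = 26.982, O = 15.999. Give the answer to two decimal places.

Molar mass of (Mn_0.83Fe_0.17)_3Al_2Si_3O_12: 2.49*54.938 + 0.51*55.845 + 2*26.982 + 3*28.085 + 12*15.999 = 495.484 g/mol.
Mass of Al per formula unit: 2 × 26.982 = 53.964 g.
Weight fraction Al = 53.964 / 495.484 = 0.1089.

10.89 mass %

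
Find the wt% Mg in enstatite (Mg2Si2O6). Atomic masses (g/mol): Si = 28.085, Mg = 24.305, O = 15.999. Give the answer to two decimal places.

24.21 weight percent

Formula mass = 2·24.305 + 2·28.085 + 6·15.999 = 200.774 g/mol, of which 48.610 g is Mg.
So Mg makes up 48.610/200.774 = 0.2421 of the mass, i.e. 24.21%.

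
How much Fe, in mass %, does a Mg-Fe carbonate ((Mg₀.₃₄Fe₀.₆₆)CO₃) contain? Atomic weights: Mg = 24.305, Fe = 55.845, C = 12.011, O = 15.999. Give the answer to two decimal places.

35.06 mass %

Formula mass = 0.34·24.305 + 0.66·55.845 + 1·12.011 + 3·15.999 = 105.129 g/mol, of which 36.858 g is Fe.
So Fe makes up 36.858/105.129 = 0.3506 of the mass, i.e. 35.06%.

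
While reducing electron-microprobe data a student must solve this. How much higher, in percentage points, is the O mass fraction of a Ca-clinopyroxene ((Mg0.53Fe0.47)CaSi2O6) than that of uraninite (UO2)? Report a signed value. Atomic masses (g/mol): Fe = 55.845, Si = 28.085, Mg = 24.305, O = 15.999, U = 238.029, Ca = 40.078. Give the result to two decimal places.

M((Mg0.53Fe0.47)CaSi2O6) = 231.371 g/mol, so wt% O = 95.994/231.371 × 100 = 41.49%.
M(UO2) = 270.027 g/mol, so wt% O = 31.998/270.027 × 100 = 11.85%.
41.49 − 11.85 = 29.64 pp.

29.64 percentage points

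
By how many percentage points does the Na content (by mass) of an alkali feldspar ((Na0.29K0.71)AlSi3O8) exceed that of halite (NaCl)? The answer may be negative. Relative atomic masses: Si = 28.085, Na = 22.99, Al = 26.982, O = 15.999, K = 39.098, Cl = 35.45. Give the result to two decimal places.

-36.90 percentage points

M((Na0.29K0.71)AlSi3O8) = 273.656 g/mol, so wt% Na = 6.667/273.656 × 100 = 2.44%.
M(NaCl) = 58.440 g/mol, so wt% Na = 22.990/58.440 × 100 = 39.34%.
2.44 − 39.34 = -36.90 pp.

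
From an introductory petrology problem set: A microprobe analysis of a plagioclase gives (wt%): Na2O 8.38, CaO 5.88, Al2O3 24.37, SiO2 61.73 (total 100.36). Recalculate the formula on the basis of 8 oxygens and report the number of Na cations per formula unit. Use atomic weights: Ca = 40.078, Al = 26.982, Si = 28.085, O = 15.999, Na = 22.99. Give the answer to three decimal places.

0.718 Na apfu

Na2O (M=61.979): mol = 0.13521; Na = 0.27042, O = 0.13521.
CaO (M=56.077): mol = 0.10486; Ca = 0.10486, O = 0.10486.
Al2O3 (M=101.961): mol = 0.23901; Al = 0.47802, O = 0.71703.
SiO2 (M=60.083): mol = 1.02741; Si = 1.02741, O = 2.05482.
ΣO = 3.01192; factor = 8/ΣO = 2.65611.
Na apfu = 0.27042 × 2.65611 = 0.718.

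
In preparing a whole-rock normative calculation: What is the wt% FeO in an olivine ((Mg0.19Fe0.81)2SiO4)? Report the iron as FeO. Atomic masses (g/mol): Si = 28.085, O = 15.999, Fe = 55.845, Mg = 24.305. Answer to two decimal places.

Formula mass = 191.786 g/mol.
1.62 Fe → 1.6200 mol FeO per formula unit; M(FeO) = 71.844, so FeO mass = 116.387 g.
116.387/191.786 × 100 = 60.69 wt%.

60.69 wt%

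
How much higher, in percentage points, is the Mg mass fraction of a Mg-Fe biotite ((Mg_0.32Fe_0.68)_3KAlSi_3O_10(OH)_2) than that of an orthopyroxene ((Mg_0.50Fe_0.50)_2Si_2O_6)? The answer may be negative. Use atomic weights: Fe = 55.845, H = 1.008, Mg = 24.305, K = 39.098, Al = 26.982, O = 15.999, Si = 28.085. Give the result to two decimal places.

Mg in (Mg_0.32Fe_0.68)_3KAlSi_3O_10(OH)_2: molar mass 481.596 g/mol; 0.96×24.305 = 23.333 g → 4.84 wt%.
Mg in (Mg_0.50Fe_0.50)_2Si_2O_6: molar mass 232.314 g/mol; 1×24.305 = 24.305 g → 10.46 wt%.
Difference = 4.84 − 10.46 = -5.62 percentage points.

-5.62 percentage points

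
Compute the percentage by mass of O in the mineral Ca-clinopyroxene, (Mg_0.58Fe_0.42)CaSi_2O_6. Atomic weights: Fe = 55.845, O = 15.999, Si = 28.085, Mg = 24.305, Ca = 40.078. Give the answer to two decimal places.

Formula mass = 0.58·24.305 + 0.42·55.845 + 1·40.078 + 2·28.085 + 6·15.999 = 229.794 g/mol, of which 95.994 g is O.
So O makes up 95.994/229.794 = 0.4177 of the mass, i.e. 41.77%.

41.77 mass %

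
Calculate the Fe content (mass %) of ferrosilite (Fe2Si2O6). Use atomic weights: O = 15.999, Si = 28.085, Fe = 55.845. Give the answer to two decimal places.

Molar mass of Fe2Si2O6: 2*55.845 + 2*28.085 + 6*15.999 = 263.854 g/mol.
Mass of Fe per formula unit: 2 × 55.845 = 111.690 g.
Weight fraction Fe = 111.690 / 263.854 = 0.4233.

42.33 mass %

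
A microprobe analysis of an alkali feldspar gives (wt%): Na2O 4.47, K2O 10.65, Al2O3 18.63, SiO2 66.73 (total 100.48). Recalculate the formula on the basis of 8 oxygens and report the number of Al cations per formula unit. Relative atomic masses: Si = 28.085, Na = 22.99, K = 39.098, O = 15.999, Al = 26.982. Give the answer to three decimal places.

0.989 Al apfu

Na2O: 4.47/61.979 = 0.07212 mol → 0.14424 mol Na, 0.07212 mol O.
K2O: 10.65/94.195 = 0.11306 mol → 0.22612 mol K, 0.11306 mol O.
Al2O3: 18.63/101.961 = 0.18272 mol → 0.36544 mol Al, 0.54816 mol O.
SiO2: 66.73/60.083 = 1.11063 mol → 1.11063 mol Si, 2.22126 mol O.
Total oxygen = 2.95460 mol. Normalization factor = 8/2.95460 = 2.70764.
Al per 8 O = 0.36544 × 2.70764 = 0.989.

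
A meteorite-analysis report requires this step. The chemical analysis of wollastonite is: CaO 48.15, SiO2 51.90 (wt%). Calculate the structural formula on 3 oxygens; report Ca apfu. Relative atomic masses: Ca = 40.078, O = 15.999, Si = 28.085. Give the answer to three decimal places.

CaO (M=56.077): mol = 0.85864; Ca = 0.85864, O = 0.85864.
SiO2 (M=60.083): mol = 0.86381; Si = 0.86381, O = 1.72762.
ΣO = 2.58626; factor = 3/ΣO = 1.15998.
Ca apfu = 0.85864 × 1.15998 = 0.996.

0.996 Ca apfu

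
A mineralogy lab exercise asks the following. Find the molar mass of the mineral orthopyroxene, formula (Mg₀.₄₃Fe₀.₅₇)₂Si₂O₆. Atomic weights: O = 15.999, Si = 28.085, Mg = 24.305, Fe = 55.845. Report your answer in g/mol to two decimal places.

236.73 g/mol

Mg: 0.86 × 24.305 = 20.9023
Fe: 1.14 × 55.845 = 63.6633
Si: 2 × 28.085 = 56.1700
O: 6 × 15.999 = 95.9940
Summing the contributions gives the formula mass.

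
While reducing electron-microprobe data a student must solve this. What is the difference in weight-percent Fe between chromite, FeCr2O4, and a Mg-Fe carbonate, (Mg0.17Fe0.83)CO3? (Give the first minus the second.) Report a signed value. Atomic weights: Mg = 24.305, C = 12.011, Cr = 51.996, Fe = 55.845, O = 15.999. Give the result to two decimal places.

-17.00 percentage points

M(FeCr2O4) = 223.833 g/mol, so wt% Fe = 55.845/223.833 × 100 = 24.95%.
M((Mg0.17Fe0.83)CO3) = 110.491 g/mol, so wt% Fe = 46.351/110.491 × 100 = 41.95%.
24.95 − 41.95 = -17.00 pp.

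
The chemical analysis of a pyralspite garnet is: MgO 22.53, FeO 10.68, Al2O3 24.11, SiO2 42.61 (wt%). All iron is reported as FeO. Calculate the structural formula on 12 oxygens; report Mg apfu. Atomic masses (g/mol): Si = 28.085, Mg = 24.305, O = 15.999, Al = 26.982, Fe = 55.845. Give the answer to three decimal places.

MgO (M=40.304): mol = 0.55900; Mg = 0.55900, O = 0.55900.
FeO (M=71.844): mol = 0.14866; Fe = 0.14866, O = 0.14866.
Al2O3 (M=101.961): mol = 0.23646; Al = 0.47292, O = 0.70938.
SiO2 (M=60.083): mol = 0.70919; Si = 0.70919, O = 1.41838.
ΣO = 2.83542; factor = 12/ΣO = 4.23218.
Mg apfu = 0.55900 × 4.23218 = 2.366.

2.366 Mg apfu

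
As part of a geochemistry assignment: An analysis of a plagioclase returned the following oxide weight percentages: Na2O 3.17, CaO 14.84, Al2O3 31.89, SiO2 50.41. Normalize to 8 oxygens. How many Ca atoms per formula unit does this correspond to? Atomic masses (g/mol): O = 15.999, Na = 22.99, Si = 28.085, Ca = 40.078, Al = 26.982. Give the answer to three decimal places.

Na2O (M=61.979): mol = 0.05115; Na = 0.10230, O = 0.05115.
CaO (M=56.077): mol = 0.26464; Ca = 0.26464, O = 0.26464.
Al2O3 (M=101.961): mol = 0.31277; Al = 0.62554, O = 0.93831.
SiO2 (M=60.083): mol = 0.83901; Si = 0.83901, O = 1.67802.
ΣO = 2.93212; factor = 8/ΣO = 2.72840.
Ca apfu = 0.26464 × 2.72840 = 0.722.

0.722 Ca apfu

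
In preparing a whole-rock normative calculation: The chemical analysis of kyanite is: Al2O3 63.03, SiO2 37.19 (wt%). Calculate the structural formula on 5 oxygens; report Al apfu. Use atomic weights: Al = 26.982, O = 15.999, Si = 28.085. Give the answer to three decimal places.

1.999 Al apfu

63.03 wt% Al2O3 ÷ 101.961 g/mol = 0.61818 mol, giving 1.23636 Al and 1.85454 O.
37.19 wt% SiO2 ÷ 60.083 g/mol = 0.61898 mol, giving 0.61898 Si and 1.23796 O.
Oxygen sums to 3.09250; scaling by 5/3.09250 = 1.61681 puts the formula on 5 O.
Al: 1.23636 × 1.61681 = 1.999 atoms per formula unit.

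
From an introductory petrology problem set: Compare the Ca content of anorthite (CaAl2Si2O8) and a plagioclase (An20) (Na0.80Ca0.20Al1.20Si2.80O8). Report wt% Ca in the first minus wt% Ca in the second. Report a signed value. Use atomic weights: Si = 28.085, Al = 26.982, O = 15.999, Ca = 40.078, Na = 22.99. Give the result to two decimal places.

Ca in CaAl2Si2O8: molar mass 278.204 g/mol; 1×40.078 = 40.078 g → 14.41 wt%.
Ca in Na0.80Ca0.20Al1.20Si2.80O8: molar mass 265.416 g/mol; 0.20×40.078 = 8.016 g → 3.02 wt%.
Difference = 14.41 − 3.02 = 11.39 percentage points.

11.39 percentage points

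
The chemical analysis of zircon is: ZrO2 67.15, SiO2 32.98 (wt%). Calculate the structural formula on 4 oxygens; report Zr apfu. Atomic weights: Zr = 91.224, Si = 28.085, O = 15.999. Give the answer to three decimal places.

ZrO2 (M=123.222): mol = 0.54495; Zr = 0.54495, O = 1.08990.
SiO2 (M=60.083): mol = 0.54891; Si = 0.54891, O = 1.09782.
ΣO = 2.18772; factor = 4/ΣO = 1.82839.
Zr apfu = 0.54495 × 1.82839 = 0.996.

0.996 Zr apfu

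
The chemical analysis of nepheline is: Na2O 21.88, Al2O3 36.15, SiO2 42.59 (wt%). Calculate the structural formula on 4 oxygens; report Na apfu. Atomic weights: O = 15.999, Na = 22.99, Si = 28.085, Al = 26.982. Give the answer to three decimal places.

0.996 Na apfu

21.88 wt% Na2O ÷ 61.979 g/mol = 0.35302 mol, giving 0.70604 Na and 0.35302 O.
36.15 wt% Al2O3 ÷ 101.961 g/mol = 0.35455 mol, giving 0.70910 Al and 1.06365 O.
42.59 wt% SiO2 ÷ 60.083 g/mol = 0.70885 mol, giving 0.70885 Si and 1.41770 O.
Oxygen sums to 2.83437; scaling by 4/2.83437 = 1.41125 puts the formula on 4 O.
Na: 0.70604 × 1.41125 = 0.996 atoms per formula unit.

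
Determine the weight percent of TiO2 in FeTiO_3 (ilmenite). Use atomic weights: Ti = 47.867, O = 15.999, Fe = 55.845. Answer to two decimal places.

52.64 wt%

Formula mass = 151.709 g/mol.
1 Ti → 1.0000 mol TiO2 per formula unit; M(TiO2) = 79.865, so TiO2 mass = 79.865 g.
79.865/151.709 × 100 = 52.64 wt%.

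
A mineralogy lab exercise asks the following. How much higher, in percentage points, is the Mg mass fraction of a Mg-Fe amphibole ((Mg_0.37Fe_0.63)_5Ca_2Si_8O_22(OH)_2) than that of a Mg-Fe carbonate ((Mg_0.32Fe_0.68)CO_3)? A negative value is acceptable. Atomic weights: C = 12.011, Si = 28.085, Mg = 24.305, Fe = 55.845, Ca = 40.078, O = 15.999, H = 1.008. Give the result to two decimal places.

First mineral: 44.964 g Mg in 911.704 g formula = 4.93 wt% Mg.
Second mineral: 7.778 g Mg in 105.760 g formula = 7.35 wt% Mg.
4.93% − 7.35% gives a difference of -2.42 percentage points.

-2.42 percentage points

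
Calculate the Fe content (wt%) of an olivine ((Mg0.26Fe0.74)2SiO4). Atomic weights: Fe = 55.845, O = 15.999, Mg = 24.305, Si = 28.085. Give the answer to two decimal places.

Formula mass = 0.52*24.305 + 1.48*55.845 + 1*28.085 + 4*15.999 = 187.370 g/mol, of which 82.651 g is Fe.
So Fe makes up 82.651/187.370 = 0.4411 of the mass, i.e. 44.11%.

44.11 wt%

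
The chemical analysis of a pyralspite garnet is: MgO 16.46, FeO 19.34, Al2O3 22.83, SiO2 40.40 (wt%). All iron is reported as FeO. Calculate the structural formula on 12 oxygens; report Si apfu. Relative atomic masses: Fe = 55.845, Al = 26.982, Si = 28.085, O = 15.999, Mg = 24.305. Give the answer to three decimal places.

2.995 Si apfu

MgO: 16.46/40.304 = 0.40840 mol → 0.40840 mol Mg, 0.40840 mol O.
FeO: 19.34/71.844 = 0.26919 mol → 0.26919 mol Fe, 0.26919 mol O.
Al2O3: 22.83/101.961 = 0.22391 mol → 0.44782 mol Al, 0.67173 mol O.
SiO2: 40.40/60.083 = 0.67240 mol → 0.67240 mol Si, 1.34480 mol O.
Total oxygen = 2.69412 mol. Normalization factor = 12/2.69412 = 4.45414.
Si per 12 O = 0.67240 × 4.45414 = 2.995.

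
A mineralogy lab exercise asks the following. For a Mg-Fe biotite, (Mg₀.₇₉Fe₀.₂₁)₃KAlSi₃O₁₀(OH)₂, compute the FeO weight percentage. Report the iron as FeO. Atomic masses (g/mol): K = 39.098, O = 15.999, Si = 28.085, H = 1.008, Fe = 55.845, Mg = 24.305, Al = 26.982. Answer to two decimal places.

10.35 wt%

M((Mg₀.₇₉Fe₀.₂₁)₃KAlSi₃O₁₀(OH)₂) = 437.124 g/mol; M(FeO) = 71.844 g/mol.
Moles FeO per formula unit = 0.63 Fe ÷ 1 = 0.6300.
FeO fraction = (0.6300 × 71.844) / 437.124 = 45.262/437.124 = 0.1035.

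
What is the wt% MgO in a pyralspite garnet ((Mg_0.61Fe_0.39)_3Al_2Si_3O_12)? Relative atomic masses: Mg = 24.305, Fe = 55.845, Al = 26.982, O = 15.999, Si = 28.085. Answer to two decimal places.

16.76 wt%

Formula mass = 440.024 g/mol.
1.83 Mg → 1.8300 mol MgO per formula unit; M(MgO) = 40.304, so MgO mass = 73.756 g.
73.756/440.024 × 100 = 16.76 wt%.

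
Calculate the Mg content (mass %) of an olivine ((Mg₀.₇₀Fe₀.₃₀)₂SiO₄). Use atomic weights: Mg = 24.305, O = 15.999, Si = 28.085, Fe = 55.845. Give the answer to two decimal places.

Formula mass = 1.40·24.305 + 0.60·55.845 + 1·28.085 + 4·15.999 = 159.615 g/mol, of which 34.027 g is Mg.
So Mg makes up 34.027/159.615 = 0.2132 of the mass, i.e. 21.32%.

21.32 mass %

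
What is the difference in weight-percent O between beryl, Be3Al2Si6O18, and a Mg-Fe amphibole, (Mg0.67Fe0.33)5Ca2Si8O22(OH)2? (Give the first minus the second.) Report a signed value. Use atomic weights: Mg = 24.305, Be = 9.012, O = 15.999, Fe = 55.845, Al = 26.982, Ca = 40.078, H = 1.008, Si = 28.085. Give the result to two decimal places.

9.16 percentage points

First mineral: 287.982 g O in 537.492 g formula = 53.58 wt% O.
Second mineral: 383.976 g O in 864.394 g formula = 44.42 wt% O.
53.58% − 44.42% gives a difference of 9.16 percentage points.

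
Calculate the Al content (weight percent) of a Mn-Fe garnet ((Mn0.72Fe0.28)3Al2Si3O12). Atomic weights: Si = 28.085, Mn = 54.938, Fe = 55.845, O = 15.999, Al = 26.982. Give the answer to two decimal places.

Formula mass = 2.16×54.938 + 0.84×55.845 + 2×26.982 + 3×28.085 + 12×15.999 = 495.783 g/mol, of which 53.964 g is Al.
So Al makes up 53.964/495.783 = 0.1088 of the mass, i.e. 10.88%.

10.88 weight percent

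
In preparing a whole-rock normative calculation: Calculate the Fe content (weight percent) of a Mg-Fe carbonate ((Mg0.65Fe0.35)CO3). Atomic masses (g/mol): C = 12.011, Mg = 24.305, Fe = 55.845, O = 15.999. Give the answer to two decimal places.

Molar mass of (Mg0.65Fe0.35)CO3: 0.65·24.305 + 0.35·55.845 + 1·12.011 + 3·15.999 = 95.352 g/mol.
Mass of Fe per formula unit: 0.35 × 55.845 = 19.546 g.
Weight fraction Fe = 19.546 / 95.352 = 0.2050.

20.50 weight percent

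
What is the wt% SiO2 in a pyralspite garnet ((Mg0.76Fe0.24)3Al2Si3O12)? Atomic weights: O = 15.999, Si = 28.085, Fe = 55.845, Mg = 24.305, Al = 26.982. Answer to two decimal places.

42.33 wt%

Formula mass = 425.831 g/mol.
3 Si → 3.0000 mol SiO2 per formula unit; M(SiO2) = 60.083, so SiO2 mass = 180.249 g.
180.249/425.831 × 100 = 42.33 wt%.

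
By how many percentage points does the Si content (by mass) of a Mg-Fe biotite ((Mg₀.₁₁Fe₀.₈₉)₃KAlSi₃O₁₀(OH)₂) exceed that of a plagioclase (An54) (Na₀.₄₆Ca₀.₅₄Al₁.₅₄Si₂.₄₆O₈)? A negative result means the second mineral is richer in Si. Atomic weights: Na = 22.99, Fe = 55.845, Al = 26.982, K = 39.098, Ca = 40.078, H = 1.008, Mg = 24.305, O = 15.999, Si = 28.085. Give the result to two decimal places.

-8.71 percentage points

M((Mg₀.₁₁Fe₀.₈₉)₃KAlSi₃O₁₀(OH)₂) = 501.466 g/mol, so wt% Si = 84.255/501.466 × 100 = 16.80%.
M(Na₀.₄₆Ca₀.₅₄Al₁.₅₄Si₂.₄₆O₈) = 270.851 g/mol, so wt% Si = 69.089/270.851 × 100 = 25.51%.
16.80 − 25.51 = -8.71 pp.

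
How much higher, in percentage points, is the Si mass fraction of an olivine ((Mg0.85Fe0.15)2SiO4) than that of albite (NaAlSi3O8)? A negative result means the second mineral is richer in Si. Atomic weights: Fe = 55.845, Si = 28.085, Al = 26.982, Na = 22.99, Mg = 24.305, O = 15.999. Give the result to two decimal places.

-13.43 percentage points

Si in (Mg0.85Fe0.15)2SiO4: molar mass 150.153 g/mol; 1×28.085 = 28.085 g → 18.70 wt%.
Si in NaAlSi3O8: molar mass 262.219 g/mol; 3×28.085 = 84.255 g → 32.13 wt%.
Difference = 18.70 − 32.13 = -13.43 percentage points.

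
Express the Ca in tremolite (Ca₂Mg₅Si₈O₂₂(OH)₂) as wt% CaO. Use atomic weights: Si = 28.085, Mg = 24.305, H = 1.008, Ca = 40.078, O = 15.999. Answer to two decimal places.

13.81 wt%

M(Ca₂Mg₅Si₈O₂₂(OH)₂) = 812.353 g/mol; M(CaO) = 56.077 g/mol.
Moles CaO per formula unit = 2 Ca ÷ 1 = 2.0000.
CaO fraction = (2.0000 × 56.077) / 812.353 = 112.154/812.353 = 0.1381.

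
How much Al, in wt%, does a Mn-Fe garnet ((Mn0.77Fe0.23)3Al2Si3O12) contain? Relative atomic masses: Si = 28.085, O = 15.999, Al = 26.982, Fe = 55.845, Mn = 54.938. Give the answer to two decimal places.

10.89 wt%

Formula mass = 2.31*54.938 + 0.69*55.845 + 2*26.982 + 3*28.085 + 12*15.999 = 495.647 g/mol, of which 53.964 g is Al.
So Al makes up 53.964/495.647 = 0.1089 of the mass, i.e. 10.89%.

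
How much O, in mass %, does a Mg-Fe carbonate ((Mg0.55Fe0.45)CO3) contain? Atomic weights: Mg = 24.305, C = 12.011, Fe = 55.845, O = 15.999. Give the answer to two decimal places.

48.72 mass %

Molar mass of (Mg0.55Fe0.45)CO3: 0.55×24.305 + 0.45×55.845 + 1×12.011 + 3×15.999 = 98.506 g/mol.
Mass of O per formula unit: 3 × 15.999 = 47.997 g.
Weight fraction O = 47.997 / 98.506 = 0.4872.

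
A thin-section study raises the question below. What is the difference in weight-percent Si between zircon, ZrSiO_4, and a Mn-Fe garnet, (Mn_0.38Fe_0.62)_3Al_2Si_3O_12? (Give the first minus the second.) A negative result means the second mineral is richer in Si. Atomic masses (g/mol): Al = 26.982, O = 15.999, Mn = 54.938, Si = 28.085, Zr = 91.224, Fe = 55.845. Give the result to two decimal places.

First mineral: 28.085 g Si in 183.305 g formula = 15.32 wt% Si.
Second mineral: 84.255 g Si in 496.708 g formula = 16.96 wt% Si.
15.32% − 16.96% gives a difference of -1.64 percentage points.

-1.64 percentage points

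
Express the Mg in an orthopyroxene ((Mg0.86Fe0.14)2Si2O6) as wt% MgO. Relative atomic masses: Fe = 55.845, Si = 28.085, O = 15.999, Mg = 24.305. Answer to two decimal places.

Molar mass of (Mg0.86Fe0.14)2Si2O6 = 1.72×24.305 + 0.28×55.845 + 2×28.085 + 6×15.999 = 209.605 g/mol.
Each formula unit contains 1.72 Mg, equivalent to 1.72/1 = 1.7200 mol MgO.
M(MgO) = 1×24.305 + 1×15.999 = 40.304 g/mol.
Mass of MgO per formula unit = 1.7200 × 40.304 = 69.323 g.
MgO wt% = 69.323 / 209.605 × 100 = 33.07%.

33.07 wt%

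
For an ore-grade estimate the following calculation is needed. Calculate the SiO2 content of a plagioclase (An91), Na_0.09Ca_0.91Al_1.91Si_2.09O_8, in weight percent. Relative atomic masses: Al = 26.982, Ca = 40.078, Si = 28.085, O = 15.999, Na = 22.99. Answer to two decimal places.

Formula mass = 276.765 g/mol.
2.09 Si → 2.0900 mol SiO2 per formula unit; M(SiO2) = 60.083, so SiO2 mass = 125.573 g.
125.573/276.765 × 100 = 45.37 wt%.

45.37 wt%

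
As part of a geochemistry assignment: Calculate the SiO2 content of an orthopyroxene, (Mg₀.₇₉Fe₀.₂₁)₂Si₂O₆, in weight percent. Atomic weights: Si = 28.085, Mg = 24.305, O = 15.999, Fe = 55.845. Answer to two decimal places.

M((Mg₀.₇₉Fe₀.₂₁)₂Si₂O₆) = 214.021 g/mol; M(SiO2) = 60.083 g/mol.
Moles SiO2 per formula unit = 2 Si ÷ 1 = 2.0000.
SiO2 fraction = (2.0000 × 60.083) / 214.021 = 120.166/214.021 = 0.5615.

56.15 wt%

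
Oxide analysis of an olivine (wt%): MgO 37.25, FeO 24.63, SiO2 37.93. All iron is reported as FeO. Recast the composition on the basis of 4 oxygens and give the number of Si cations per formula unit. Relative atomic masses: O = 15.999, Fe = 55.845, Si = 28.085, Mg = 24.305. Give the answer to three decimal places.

MgO (M=40.304): mol = 0.92423; Mg = 0.92423, O = 0.92423.
FeO (M=71.844): mol = 0.34283; Fe = 0.34283, O = 0.34283.
SiO2 (M=60.083): mol = 0.63129; Si = 0.63129, O = 1.26258.
ΣO = 2.52964; factor = 4/ΣO = 1.58125.
Si apfu = 0.63129 × 1.58125 = 0.998.

0.998 Si apfu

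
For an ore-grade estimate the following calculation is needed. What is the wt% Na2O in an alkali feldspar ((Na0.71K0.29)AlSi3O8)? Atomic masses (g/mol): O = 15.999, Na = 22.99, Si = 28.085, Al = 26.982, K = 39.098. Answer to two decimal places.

M((Na0.71K0.29)AlSi3O8) = 266.890 g/mol; M(Na2O) = 61.979 g/mol.
Moles Na2O per formula unit = 0.71 Na ÷ 2 = 0.3550.
Na2O fraction = (0.3550 × 61.979) / 266.890 = 22.003/266.890 = 0.0824.

8.24 wt%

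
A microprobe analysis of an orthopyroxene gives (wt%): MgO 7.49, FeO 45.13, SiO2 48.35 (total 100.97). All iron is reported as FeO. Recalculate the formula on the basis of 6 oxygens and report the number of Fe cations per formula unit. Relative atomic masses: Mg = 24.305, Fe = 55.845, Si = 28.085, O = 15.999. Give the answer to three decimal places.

MgO (M=40.304): mol = 0.18584; Mg = 0.18584, O = 0.18584.
FeO (M=71.844): mol = 0.62817; Fe = 0.62817, O = 0.62817.
SiO2 (M=60.083): mol = 0.80472; Si = 0.80472, O = 1.60944.
ΣO = 2.42345; factor = 6/ΣO = 2.47581.
Fe apfu = 0.62817 × 2.47581 = 1.555.

1.555 Fe apfu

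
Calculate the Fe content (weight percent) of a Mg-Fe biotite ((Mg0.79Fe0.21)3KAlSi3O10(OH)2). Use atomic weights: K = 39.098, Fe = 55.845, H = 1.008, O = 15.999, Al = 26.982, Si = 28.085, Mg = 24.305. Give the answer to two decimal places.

Formula mass = 2.37*24.305 + 0.63*55.845 + 1*39.098 + 1*26.982 + 3*28.085 + 12*15.999 + 2*1.008 = 437.124 g/mol, of which 35.182 g is Fe.
So Fe makes up 35.182/437.124 = 0.0805 of the mass, i.e. 8.05%.

8.05 weight percent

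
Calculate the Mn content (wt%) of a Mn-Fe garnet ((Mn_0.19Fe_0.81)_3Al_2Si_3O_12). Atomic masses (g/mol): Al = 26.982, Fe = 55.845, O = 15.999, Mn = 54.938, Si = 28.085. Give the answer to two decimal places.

Formula mass = 0.57*54.938 + 2.43*55.845 + 2*26.982 + 3*28.085 + 12*15.999 = 497.225 g/mol, of which 31.315 g is Mn.
So Mn makes up 31.315/497.225 = 0.0630 of the mass, i.e. 6.30%.

6.30 wt%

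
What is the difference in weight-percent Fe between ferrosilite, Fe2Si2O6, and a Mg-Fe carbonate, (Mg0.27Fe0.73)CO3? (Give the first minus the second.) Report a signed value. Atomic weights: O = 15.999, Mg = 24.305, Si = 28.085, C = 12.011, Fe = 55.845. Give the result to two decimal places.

M(Fe2Si2O6) = 263.854 g/mol, so wt% Fe = 111.690/263.854 × 100 = 42.33%.
M((Mg0.27Fe0.73)CO3) = 107.337 g/mol, so wt% Fe = 40.767/107.337 × 100 = 37.98%.
42.33 − 37.98 = 4.35 pp.

4.35 percentage points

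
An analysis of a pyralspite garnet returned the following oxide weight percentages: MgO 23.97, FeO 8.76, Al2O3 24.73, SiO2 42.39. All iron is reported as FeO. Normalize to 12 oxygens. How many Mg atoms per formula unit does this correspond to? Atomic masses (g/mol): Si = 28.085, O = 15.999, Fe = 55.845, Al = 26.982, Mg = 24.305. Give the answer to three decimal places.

MgO: 23.97/40.304 = 0.59473 mol → 0.59473 mol Mg, 0.59473 mol O.
FeO: 8.76/71.844 = 0.12193 mol → 0.12193 mol Fe, 0.12193 mol O.
Al2O3: 24.73/101.961 = 0.24254 mol → 0.48508 mol Al, 0.72762 mol O.
SiO2: 42.39/60.083 = 0.70552 mol → 0.70552 mol Si, 1.41104 mol O.
Total oxygen = 2.85532 mol. Normalization factor = 12/2.85532 = 4.20268.
Mg per 12 O = 0.59473 × 4.20268 = 2.499.

2.499 Mg apfu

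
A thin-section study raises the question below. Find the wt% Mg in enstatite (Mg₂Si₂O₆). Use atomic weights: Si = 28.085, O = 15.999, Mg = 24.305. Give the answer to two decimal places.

24.21 weight percent

Molar mass of Mg₂Si₂O₆: 2*24.305 + 2*28.085 + 6*15.999 = 200.774 g/mol.
Mass of Mg per formula unit: 2 × 24.305 = 48.610 g.
Weight fraction Mg = 48.610 / 200.774 = 0.2421.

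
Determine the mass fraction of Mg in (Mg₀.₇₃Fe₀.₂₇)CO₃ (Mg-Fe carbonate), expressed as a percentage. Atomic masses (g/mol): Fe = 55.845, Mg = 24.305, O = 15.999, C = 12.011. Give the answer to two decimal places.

19.11 weight percent

Formula mass = 0.73·24.305 + 0.27·55.845 + 1·12.011 + 3·15.999 = 92.829 g/mol, of which 17.743 g is Mg.
So Mg makes up 17.743/92.829 = 0.1911 of the mass, i.e. 19.11%.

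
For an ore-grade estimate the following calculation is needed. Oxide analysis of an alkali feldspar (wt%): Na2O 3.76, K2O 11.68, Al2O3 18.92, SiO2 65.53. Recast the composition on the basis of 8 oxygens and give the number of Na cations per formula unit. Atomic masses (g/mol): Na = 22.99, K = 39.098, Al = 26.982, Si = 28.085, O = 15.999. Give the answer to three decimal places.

Na2O: 3.76/61.979 = 0.06067 mol → 0.12134 mol Na, 0.06067 mol O.
K2O: 11.68/94.195 = 0.12400 mol → 0.24800 mol K, 0.12400 mol O.
Al2O3: 18.92/101.961 = 0.18556 mol → 0.37112 mol Al, 0.55668 mol O.
SiO2: 65.53/60.083 = 1.09066 mol → 1.09066 mol Si, 2.18132 mol O.
Total oxygen = 2.92267 mol. Normalization factor = 8/2.92267 = 2.73722.
Na per 8 O = 0.12134 × 2.73722 = 0.332.

0.332 Na apfu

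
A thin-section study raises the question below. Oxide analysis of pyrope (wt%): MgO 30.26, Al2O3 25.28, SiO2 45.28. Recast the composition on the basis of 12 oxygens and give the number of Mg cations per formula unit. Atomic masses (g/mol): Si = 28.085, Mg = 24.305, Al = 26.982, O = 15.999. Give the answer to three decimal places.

3.001 Mg apfu

30.26 wt% MgO ÷ 40.304 g/mol = 0.75079 mol, giving 0.75079 Mg and 0.75079 O.
25.28 wt% Al2O3 ÷ 101.961 g/mol = 0.24794 mol, giving 0.49588 Al and 0.74382 O.
45.28 wt% SiO2 ÷ 60.083 g/mol = 0.75362 mol, giving 0.75362 Si and 1.50724 O.
Oxygen sums to 3.00185; scaling by 12/3.00185 = 3.99753 puts the formula on 12 O.
Mg: 0.75079 × 3.99753 = 3.001 atoms per formula unit.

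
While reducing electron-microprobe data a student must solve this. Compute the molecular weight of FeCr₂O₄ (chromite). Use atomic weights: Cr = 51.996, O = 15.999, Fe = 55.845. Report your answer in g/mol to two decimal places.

223.83 g/mol

The formula mass is the sum 1(55.845) + 2(51.996) + 4(15.999).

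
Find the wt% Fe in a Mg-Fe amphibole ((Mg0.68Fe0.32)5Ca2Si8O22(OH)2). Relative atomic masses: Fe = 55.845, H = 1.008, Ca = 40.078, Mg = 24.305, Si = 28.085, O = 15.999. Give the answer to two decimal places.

10.36 mass %

Formula mass = 3.40×24.305 + 1.60×55.845 + 2×40.078 + 8×28.085 + 24×15.999 + 2×1.008 = 862.817 g/mol, of which 89.352 g is Fe.
So Fe makes up 89.352/862.817 = 0.1036 of the mass, i.e. 10.36%.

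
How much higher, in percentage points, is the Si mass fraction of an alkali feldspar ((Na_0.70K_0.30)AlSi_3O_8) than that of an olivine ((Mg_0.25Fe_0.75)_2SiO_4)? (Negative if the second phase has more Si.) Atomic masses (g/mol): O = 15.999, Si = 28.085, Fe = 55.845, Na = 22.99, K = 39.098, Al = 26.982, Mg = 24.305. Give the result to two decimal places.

16.61 percentage points

Si in (Na_0.70K_0.30)AlSi_3O_8: molar mass 267.051 g/mol; 3×28.085 = 84.255 g → 31.55 wt%.
Si in (Mg_0.25Fe_0.75)_2SiO_4: molar mass 188.001 g/mol; 1×28.085 = 28.085 g → 14.94 wt%.
Difference = 31.55 − 14.94 = 16.61 percentage points.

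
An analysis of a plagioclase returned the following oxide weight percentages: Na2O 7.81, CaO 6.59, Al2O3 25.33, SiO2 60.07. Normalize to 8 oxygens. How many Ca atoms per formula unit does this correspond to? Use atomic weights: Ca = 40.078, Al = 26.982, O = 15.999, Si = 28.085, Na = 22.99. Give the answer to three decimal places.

0.315 Ca apfu

Na2O: 7.81/61.979 = 0.12601 mol → 0.25202 mol Na, 0.12601 mol O.
CaO: 6.59/56.077 = 0.11752 mol → 0.11752 mol Ca, 0.11752 mol O.
Al2O3: 25.33/101.961 = 0.24843 mol → 0.49686 mol Al, 0.74529 mol O.
SiO2: 60.07/60.083 = 0.99978 mol → 0.99978 mol Si, 1.99956 mol O.
Total oxygen = 2.98838 mol. Normalization factor = 8/2.98838 = 2.67704.
Ca per 8 O = 0.11752 × 2.67704 = 0.315.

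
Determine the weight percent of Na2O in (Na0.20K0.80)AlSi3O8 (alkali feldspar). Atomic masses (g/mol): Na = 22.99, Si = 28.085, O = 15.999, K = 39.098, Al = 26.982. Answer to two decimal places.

Molar mass of (Na0.20K0.80)AlSi3O8 = 0.20×22.99 + 0.80×39.098 + 1×26.982 + 3×28.085 + 8×15.999 = 275.105 g/mol.
Each formula unit contains 0.20 Na, equivalent to 0.20/2 = 0.1000 mol Na2O.
M(Na2O) = 2×22.99 + 1×15.999 = 61.979 g/mol.
Mass of Na2O per formula unit = 0.1000 × 61.979 = 6.198 g.
Na2O wt% = 6.198 / 275.105 × 100 = 2.25%.

2.25 wt%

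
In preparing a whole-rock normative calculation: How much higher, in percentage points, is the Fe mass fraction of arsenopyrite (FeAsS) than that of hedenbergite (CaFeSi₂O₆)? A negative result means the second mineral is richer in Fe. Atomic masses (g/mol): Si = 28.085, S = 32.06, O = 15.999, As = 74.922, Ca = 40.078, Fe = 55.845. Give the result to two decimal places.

11.79 percentage points

M(FeAsS) = 162.827 g/mol, so wt% Fe = 55.845/162.827 × 100 = 34.30%.
M(CaFeSi₂O₆) = 248.087 g/mol, so wt% Fe = 55.845/248.087 × 100 = 22.51%.
34.30 − 22.51 = 11.79 pp.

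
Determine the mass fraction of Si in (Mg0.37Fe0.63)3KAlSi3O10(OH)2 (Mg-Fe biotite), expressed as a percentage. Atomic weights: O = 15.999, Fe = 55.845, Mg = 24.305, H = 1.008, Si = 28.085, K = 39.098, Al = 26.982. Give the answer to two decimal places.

17.67 weight percent

Molar mass of (Mg0.37Fe0.63)3KAlSi3O10(OH)2: 1.11·24.305 + 1.89·55.845 + 1·39.098 + 1·26.982 + 3·28.085 + 12·15.999 + 2·1.008 = 476.865 g/mol.
Mass of Si per formula unit: 3 × 28.085 = 84.255 g.
Weight fraction Si = 84.255 / 476.865 = 0.1767.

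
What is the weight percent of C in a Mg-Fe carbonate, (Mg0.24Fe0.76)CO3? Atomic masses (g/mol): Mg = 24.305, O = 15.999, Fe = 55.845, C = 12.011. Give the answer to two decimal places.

Molar mass of (Mg0.24Fe0.76)CO3: 0.24×24.305 + 0.76×55.845 + 1×12.011 + 3×15.999 = 108.283 g/mol.
Mass of C per formula unit: 1 × 12.011 = 12.011 g.
Weight fraction C = 12.011 / 108.283 = 0.1109.

11.09 wt%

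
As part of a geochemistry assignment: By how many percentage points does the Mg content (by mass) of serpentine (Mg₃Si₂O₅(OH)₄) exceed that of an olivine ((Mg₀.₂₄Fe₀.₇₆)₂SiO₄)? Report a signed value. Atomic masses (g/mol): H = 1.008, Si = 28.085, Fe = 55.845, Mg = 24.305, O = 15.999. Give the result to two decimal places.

20.13 percentage points

First mineral: 72.915 g Mg in 277.108 g formula = 26.31 wt% Mg.
Second mineral: 11.666 g Mg in 188.632 g formula = 6.18 wt% Mg.
26.31% − 6.18% gives a difference of 20.13 percentage points.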